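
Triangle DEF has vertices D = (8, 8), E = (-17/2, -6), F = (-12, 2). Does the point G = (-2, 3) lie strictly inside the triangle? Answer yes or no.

yes

Barycentric coordinates of G: (167/362, 40/181, 115/362).
The three coordinates are positive, positive, positive; a point is interior exactly when all three are positive.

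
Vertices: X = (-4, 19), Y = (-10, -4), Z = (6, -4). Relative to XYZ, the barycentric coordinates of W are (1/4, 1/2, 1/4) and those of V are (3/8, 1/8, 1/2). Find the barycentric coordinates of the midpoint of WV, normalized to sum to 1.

(5/16, 5/16, 3/8)

Since both coordinate triples sum to 1, the midpoint's barycentrics are the componentwise average.
(1/4+3/8)/2 = 5/16; similarly 5/16 and 3/8.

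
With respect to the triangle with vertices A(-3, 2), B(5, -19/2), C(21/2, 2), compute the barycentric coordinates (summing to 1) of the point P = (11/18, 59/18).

(7/9, -1/9, 1/3)

Signed area of the reference triangle: [ABC] = ½·((-3)·(-19/2−2) + 5·(2−2) + (21/2)·(2−(-19/2))) = ½·(69/2 + 0 + 483/4) = 621/8.
[PBC] = ½·((11/18)·(-19/2−2) + 5·(2−(59/18)) + (21/2)·(59/18−(-19/2))) = ½·(-253/36 − 115/18 + 805/6) = 483/8, so the A-coordinate is (483/8)/(621/8) = 7/9.
[APC] = ½·((-3)·(59/18−2) + (11/18)·(2−2) + (21/2)·(2−(59/18))) = ½·(-23/6 + 0 − 161/12) = -69/8, so the B-coordinate is -1/9.
[ABP] = ½·((-3)·(-19/2−(59/18)) + 5·(59/18−2) + (11/18)·(2−(-19/2))) = ½·(115/3 + 115/18 + 253/36) = 207/8, so the C-coordinate is 1/3.
Check: 7/9 − 1/9 + 1/3 = 1.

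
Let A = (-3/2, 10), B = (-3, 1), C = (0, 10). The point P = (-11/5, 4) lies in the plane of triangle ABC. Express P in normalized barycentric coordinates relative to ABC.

(2/15, 2/3, 1/5)

Signed area of the reference triangle: [ABC] = ½·((-3/2)·(1−10) + (-3)·(10−10) + 0·(10−1)) = ½·(27/2 + 0 + 0) = 27/4.
[PBC] = ½·((-11/5)·(1−10) + (-3)·(10−4) + 0·(4−1)) = ½·(99/5 − 18 + 0) = 9/10, so the A-coordinate is (9/10)/(27/4) = 2/15.
[APC] = ½·((-3/2)·(4−10) + (-11/5)·(10−10) + 0·(10−4)) = ½·(9 + 0 + 0) = 9/2, so the B-coordinate is 2/3.
[ABP] = ½·((-3/2)·(1−4) + (-3)·(4−10) + (-11/5)·(10−1)) = ½·(9/2 + 18 − 99/5) = 27/20, so the C-coordinate is 1/5.
Check: 2/15 + 2/3 + 1/5 = 1.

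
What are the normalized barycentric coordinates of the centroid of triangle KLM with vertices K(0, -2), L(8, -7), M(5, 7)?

(1/3, 1/3, 1/3)

The centroid is the average of the vertices, so each weight is 1/3.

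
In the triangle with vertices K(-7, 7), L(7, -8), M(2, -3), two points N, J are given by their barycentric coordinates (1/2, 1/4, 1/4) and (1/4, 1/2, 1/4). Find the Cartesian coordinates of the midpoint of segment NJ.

(1/2, -9/8)

Barycentric coordinates of the midpoint are the average: (3/8, 3/8, 1/4).
Converting: (3/8)·K + (3/8)·L + (1/4)·M = (1/2, -9/8).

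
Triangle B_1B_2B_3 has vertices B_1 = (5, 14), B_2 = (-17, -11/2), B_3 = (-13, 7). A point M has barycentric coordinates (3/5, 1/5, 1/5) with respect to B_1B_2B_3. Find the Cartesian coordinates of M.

(-3, 87/10)

M = (3/5)·B_1 + (1/5)·B_2 + (1/5)·B_3.
x-coordinate: (3/5)·5 + (1/5)·(-17) + (1/5)·(-13) = -3.
y-coordinate: (3/5)·14 + (1/5)·(-11/2) + (1/5)·7 = 87/10.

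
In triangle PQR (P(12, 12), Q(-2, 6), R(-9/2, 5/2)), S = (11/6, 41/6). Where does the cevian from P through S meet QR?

Barycentric coordinates of S with respect to PQR: (1/3, 1/3, 1/3).
On side QR the P-coordinate is zero; dropping S's P-weight 1/3 and renormalizing the remaining 1/3 : 1/3 gives weights 1/2, 1/2 on Q, R.
T = (1/2)·(-2, 6) + (1/2)·(-9/2, 5/2) = (-13/4, 17/4).

(-13/4, 17/4)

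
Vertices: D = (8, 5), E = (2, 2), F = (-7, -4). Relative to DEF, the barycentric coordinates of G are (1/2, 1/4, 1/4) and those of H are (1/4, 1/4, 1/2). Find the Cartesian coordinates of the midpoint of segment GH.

Barycentric coordinates of the midpoint are the average: (3/8, 1/4, 3/8).
Converting: (3/8)·D + (1/4)·E + (3/8)·F = (7/8, 7/8).

(7/8, 7/8)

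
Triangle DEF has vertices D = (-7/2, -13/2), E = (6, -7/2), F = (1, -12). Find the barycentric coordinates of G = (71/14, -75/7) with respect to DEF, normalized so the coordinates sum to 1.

Signed area of the reference triangle: [DEF] = ½·((-7/2)·(-7/2−(-12)) + 6·(-12−(-13/2)) + 1·(-13/2−(-7/2))) = ½·(-119/4 − 33 − 3) = -263/8.
[GEF] = ½·((71/14)·(-7/2−(-12)) + 6·(-12−(-75/7)) + 1·(-75/7−(-7/2))) = ½·(1207/28 − 54/7 − 101/14) = 789/56, so the D-coordinate is (789/56)/(-263/8) = -3/7.
[DGF] = ½·((-7/2)·(-75/7−(-12)) + (71/14)·(-12−(-13/2)) + 1·(-13/2−(-75/7))) = ½·(-9/2 − 781/28 + 59/14) = -789/56, so the E-coordinate is 3/7.
[DEG] = ½·((-7/2)·(-7/2−(-75/7)) + 6·(-75/7−(-13/2)) + (71/14)·(-13/2−(-7/2))) = ½·(-101/4 − 177/7 − 213/14) = -263/8, so the F-coordinate is 1.
Check: -3/7 + 3/7 + 1 = 1.

(-3/7, 3/7, 1)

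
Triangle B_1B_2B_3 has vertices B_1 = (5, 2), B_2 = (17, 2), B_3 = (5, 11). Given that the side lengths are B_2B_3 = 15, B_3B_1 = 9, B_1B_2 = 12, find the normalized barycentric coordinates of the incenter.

(5/12, 1/4, 1/3)

The incenter has barycentric coordinates proportional to the opposite side lengths: (15 : 9 : 12).
Normalizing by 15+9+12 = 36 gives (5/12, 1/4, 1/3).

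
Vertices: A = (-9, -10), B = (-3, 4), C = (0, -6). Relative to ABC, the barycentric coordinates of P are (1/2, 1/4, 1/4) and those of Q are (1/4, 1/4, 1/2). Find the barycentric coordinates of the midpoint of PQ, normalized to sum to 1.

(3/8, 1/4, 3/8)

Since both coordinate triples sum to 1, the midpoint's barycentrics are the componentwise average.
(1/2+1/4)/2 = 3/8; similarly 1/4 and 3/8.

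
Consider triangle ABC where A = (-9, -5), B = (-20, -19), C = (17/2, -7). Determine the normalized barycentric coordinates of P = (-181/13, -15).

Signed area of the reference triangle: [ABC] = ½·((-9)·(-19−(-7)) + (-20)·(-7−(-5)) + (17/2)·(-5−(-19))) = ½·(108 + 40 + 119) = 267/2.
[PBC] = ½·((-181/13)·(-19−(-7)) + (-20)·(-7−(-15)) + (17/2)·(-15−(-19))) = ½·(2172/13 − 160 + 34) = 267/13, so the A-coordinate is (267/13)/(267/2) = 2/13.
[APC] = ½·((-9)·(-15−(-7)) + (-181/13)·(-7−(-5)) + (17/2)·(-5−(-15))) = ½·(72 + 362/13 + 85) = 2403/26, so the B-coordinate is 9/13.
[ABP] = ½·((-9)·(-19−(-15)) + (-20)·(-15−(-5)) + (-181/13)·(-5−(-19))) = ½·(36 + 200 − 2534/13) = 267/13, so the C-coordinate is 2/13.

(2/13, 9/13, 2/13)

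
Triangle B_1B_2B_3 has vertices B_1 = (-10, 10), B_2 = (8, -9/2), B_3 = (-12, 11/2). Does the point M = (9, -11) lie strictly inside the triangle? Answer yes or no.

no

Barycentric coordinates of M: (-12/11, 51/44, 41/44).
The three coordinates are negative, positive, positive; a point is interior exactly when all three are positive.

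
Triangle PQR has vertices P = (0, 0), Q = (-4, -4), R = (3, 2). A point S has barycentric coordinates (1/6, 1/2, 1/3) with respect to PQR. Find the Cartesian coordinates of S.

S = (1/6)·P + (1/2)·Q + (1/3)·R.
x-coordinate: (1/6)·0 + (1/2)·(-4) + (1/3)·3 = -1.
y-coordinate: (1/6)·0 + (1/2)·(-4) + (1/3)·2 = -4/3.

(-1, -4/3)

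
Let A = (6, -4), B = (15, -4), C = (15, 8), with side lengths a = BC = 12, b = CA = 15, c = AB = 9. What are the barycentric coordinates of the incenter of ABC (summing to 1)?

(1/3, 5/12, 1/4)

The incenter has barycentric coordinates proportional to the opposite side lengths: (12 : 15 : 9).
Normalizing by 12+15+9 = 36 gives (1/3, 5/12, 1/4).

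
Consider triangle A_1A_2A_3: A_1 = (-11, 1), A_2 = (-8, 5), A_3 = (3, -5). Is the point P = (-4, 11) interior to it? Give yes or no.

Barycentric coordinates of P: (-53/37, 91/37, -1/37).
The three coordinates are negative, positive, negative; a point is interior exactly when all three are positive.

no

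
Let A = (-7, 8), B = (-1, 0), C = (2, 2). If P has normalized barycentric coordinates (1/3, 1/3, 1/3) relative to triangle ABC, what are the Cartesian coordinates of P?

(-2, 10/3)

P = (1/3)·A + (1/3)·B + (1/3)·C.
x-coordinate: (1/3)·(-7) + (1/3)·(-1) + (1/3)·2 = -2.
y-coordinate: (1/3)·8 + (1/3)·0 + (1/3)·2 = 10/3.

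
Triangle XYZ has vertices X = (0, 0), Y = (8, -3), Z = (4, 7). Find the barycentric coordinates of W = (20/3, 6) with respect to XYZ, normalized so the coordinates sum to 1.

(-1/3, 1/3, 1)

Signed area of the reference triangle: [XYZ] = ½·(0·(-3−7) + 8·(7−0) + 4·(0−(-3))) = ½·(0 + 56 + 12) = 34.
[WYZ] = ½·((20/3)·(-3−7) + 8·(7−6) + 4·(6−(-3))) = ½·(-200/3 + 8 + 36) = -34/3, so the X-coordinate is (-34/3)/34 = -1/3.
[XWZ] = ½·(0·(6−7) + (20/3)·(7−0) + 4·(0−6)) = ½·(0 + 140/3 − 24) = 34/3, so the Y-coordinate is 1/3.
[XYW] = ½·(0·(-3−6) + 8·(6−0) + (20/3)·(0−(-3))) = ½·(0 + 48 + 20) = 34, so the Z-coordinate is 1.
Check: -1/3 + 1/3 + 1 = 1.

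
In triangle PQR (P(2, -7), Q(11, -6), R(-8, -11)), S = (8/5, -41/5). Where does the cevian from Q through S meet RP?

Barycentric coordinates of S with respect to PQR: (1/5, 2/5, 2/5).
On side RP the Q-coordinate is zero; dropping S's Q-weight 2/5 and renormalizing the remaining 2/5 : 1/5 gives weights 2/3, 1/3 on R, P.
T = (2/3)·(-8, -11) + (1/3)·(2, -7) = (-14/3, -29/3).

(-14/3, -29/3)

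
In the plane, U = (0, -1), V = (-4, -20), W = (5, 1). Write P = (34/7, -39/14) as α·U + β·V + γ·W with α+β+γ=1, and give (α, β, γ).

Signed area of the reference triangle: [UVW] = ½·(0·(-20−1) + (-4)·(1−(-1)) + 5·(-1−(-20))) = ½·(0 − 8 + 95) = 87/2.
[PVW] = ½·((34/7)·(-20−1) + (-4)·(1−(-39/14)) + 5·(-39/14−(-20))) = ½·(-102 − 106/7 + 1205/14) = -435/28, so the U-coordinate is (-435/28)/(87/2) = -5/14.
[UPW] = ½·(0·(-39/14−1) + (34/7)·(1−(-1)) + 5·(-1−(-39/14))) = ½·(0 + 68/7 + 125/14) = 261/28, so the V-coordinate is 3/14.
[UVP] = ½·(0·(-20−(-39/14)) + (-4)·(-39/14−(-1)) + (34/7)·(-1−(-20))) = ½·(0 + 50/7 + 646/7) = 348/7, so the W-coordinate is 8/7.

(-5/14, 3/14, 8/7)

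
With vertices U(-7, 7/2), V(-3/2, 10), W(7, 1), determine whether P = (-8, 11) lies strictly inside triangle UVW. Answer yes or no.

Barycentric coordinates of P: (200/419, 410/419, -191/419).
The three coordinates are positive, positive, negative; a point is interior exactly when all three are positive.

no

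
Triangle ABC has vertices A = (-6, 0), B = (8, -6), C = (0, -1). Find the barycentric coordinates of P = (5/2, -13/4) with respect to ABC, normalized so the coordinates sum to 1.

Signed area of the reference triangle: [ABC] = ½·((-6)·(-6−(-1)) + 8·(-1−0) + 0·(0−(-6))) = ½·(30 − 8 + 0) = 11.
[PBC] = ½·((5/2)·(-6−(-1)) + 8·(-1−(-13/4)) + 0·(-13/4−(-6))) = ½·(-25/2 + 18 + 0) = 11/4, so the A-coordinate is (11/4)/11 = 1/4.
[APC] = ½·((-6)·(-13/4−(-1)) + (5/2)·(-1−0) + 0·(0−(-13/4))) = ½·(27/2 − 5/2 + 0) = 11/2, so the B-coordinate is 1/2.
[ABP] = ½·((-6)·(-6−(-13/4)) + 8·(-13/4−0) + (5/2)·(0−(-6))) = ½·(33/2 − 26 + 15) = 11/4, so the C-coordinate is 1/4.

(1/4, 1/2, 1/4)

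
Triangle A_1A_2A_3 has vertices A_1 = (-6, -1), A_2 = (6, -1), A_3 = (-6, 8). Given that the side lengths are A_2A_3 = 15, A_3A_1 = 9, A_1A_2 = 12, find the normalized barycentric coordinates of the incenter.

The incenter has barycentric coordinates proportional to the opposite side lengths: (15 : 9 : 12).
Normalizing by 15+9+12 = 36 gives (5/12, 1/4, 1/3).

(5/12, 1/4, 1/3)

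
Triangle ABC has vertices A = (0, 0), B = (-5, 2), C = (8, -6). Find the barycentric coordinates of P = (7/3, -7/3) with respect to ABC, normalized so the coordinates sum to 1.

(1/6, 1/3, 1/2)

Signed area of the reference triangle: [ABC] = ½·(0·(2−(-6)) + (-5)·(-6−0) + 8·(0−2)) = ½·(0 + 30 − 16) = 7.
[PBC] = ½·((7/3)·(2−(-6)) + (-5)·(-6−(-7/3)) + 8·(-7/3−2)) = ½·(56/3 + 55/3 − 104/3) = 7/6, so the A-coordinate is (7/6)/7 = 1/6.
[APC] = ½·(0·(-7/3−(-6)) + (7/3)·(-6−0) + 8·(0−(-7/3))) = ½·(0 − 14 + 56/3) = 7/3, so the B-coordinate is 1/3.
[ABP] = ½·(0·(2−(-7/3)) + (-5)·(-7/3−0) + (7/3)·(0−2)) = ½·(0 + 35/3 − 14/3) = 7/2, so the C-coordinate is 1/2.
Check: 1/6 + 1/3 + 1/2 = 1.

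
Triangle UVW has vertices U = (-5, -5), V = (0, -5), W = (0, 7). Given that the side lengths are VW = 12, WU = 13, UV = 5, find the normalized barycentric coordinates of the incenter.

The incenter has barycentric coordinates proportional to the opposite side lengths: (12 : 13 : 5).
Normalizing by 12+13+5 = 30 gives (2/5, 13/30, 1/6).

(2/5, 13/30, 1/6)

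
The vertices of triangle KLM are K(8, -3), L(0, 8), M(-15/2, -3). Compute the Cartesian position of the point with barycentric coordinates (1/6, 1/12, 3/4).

(-103/24, -25/12)

N = (1/6)·K + (1/12)·L + (3/4)·M.
x-coordinate: (1/6)·8 + (1/12)·0 + (3/4)·(-15/2) = -103/24.
y-coordinate: (1/6)·(-3) + (1/12)·8 + (3/4)·(-3) = -25/12.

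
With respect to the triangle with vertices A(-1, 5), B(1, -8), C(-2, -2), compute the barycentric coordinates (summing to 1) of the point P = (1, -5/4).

(3/4, 3/4, -1/2)

Signed area of the reference triangle: [ABC] = ½·((-1)·(-8−(-2)) + 1·(-2−5) + (-2)·(5−(-8))) = ½·(6 − 7 − 26) = -27/2.
[PBC] = ½·(1·(-8−(-2)) + 1·(-2−(-5/4)) + (-2)·(-5/4−(-8))) = ½·(-6 − 3/4 − 27/2) = -81/8, so the A-coordinate is (-81/8)/(-27/2) = 3/4.
[APC] = ½·((-1)·(-5/4−(-2)) + 1·(-2−5) + (-2)·(5−(-5/4))) = ½·(-3/4 − 7 − 25/2) = -81/8, so the B-coordinate is 3/4.
[ABP] = ½·((-1)·(-8−(-5/4)) + 1·(-5/4−5) + 1·(5−(-8))) = ½·(27/4 − 25/4 + 13) = 27/4, so the C-coordinate is -1/2.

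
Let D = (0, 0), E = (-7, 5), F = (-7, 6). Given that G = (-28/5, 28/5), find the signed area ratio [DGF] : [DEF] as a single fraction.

[DEF] = ½·(0·(5−6) + (-7)·(6−0) + (-7)·(0−5)) = ½·(0 − 42 + 35) = -7/2.
[DGF] = ½·(0·(28/5−6) + (-28/5)·(6−0) + (-7)·(0−(28/5))) = ½·(0 − 168/5 + 196/5) = 14/5, so the ratio is (14/5)/(-7/2) = -4/5.

-4/5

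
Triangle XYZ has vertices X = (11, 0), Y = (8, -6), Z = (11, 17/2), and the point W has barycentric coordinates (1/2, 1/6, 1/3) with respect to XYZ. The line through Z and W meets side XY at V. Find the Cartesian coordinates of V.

(41/4, -3/2)

Line ZW meets XY where the Z-coordinate vanishes; zeroing W's Z-weight and renormalizing leaves X, Y-weights 1/2 : 1/6 → (3/4, 1/4).
So V = (3/4)·X + (1/4)·Y = (41/4, -3/2).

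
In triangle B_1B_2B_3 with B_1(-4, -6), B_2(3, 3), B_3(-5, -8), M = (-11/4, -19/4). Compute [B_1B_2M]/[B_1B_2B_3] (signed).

[B_1B_2B_3] = ½·((-4)·(3−(-8)) + 3·(-8−(-6)) + (-5)·(-6−3)) = ½·(-44 − 6 + 45) = -5/2.
[B_1B_2M] = ½·((-4)·(3−(-19/4)) + 3·(-19/4−(-6)) + (-11/4)·(-6−3)) = ½·(-31 + 15/4 + 99/4) = -5/4, so the ratio is (-5/4)/(-5/2) = 1/2.

1/2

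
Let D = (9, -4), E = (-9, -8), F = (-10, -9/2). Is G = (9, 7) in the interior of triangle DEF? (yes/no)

Barycentric coordinates of G: (78/67, -209/67, 198/67).
The three coordinates are positive, negative, positive; a point is interior exactly when all three are positive.

no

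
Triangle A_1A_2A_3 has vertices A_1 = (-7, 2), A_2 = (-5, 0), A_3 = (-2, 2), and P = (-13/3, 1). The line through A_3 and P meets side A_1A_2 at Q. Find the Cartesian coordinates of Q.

(-11/2, 1/2)

Barycentric coordinates of P with respect to A_1A_2A_3: (1/6, 1/2, 1/3).
On side A_1A_2 the A_3-coordinate is zero; dropping P's A_3-weight 1/3 and renormalizing the remaining 1/6 : 1/2 gives weights 1/4, 3/4 on A_1, A_2.
Q = (1/4)·(-7, 2) + (3/4)·(-5, 0) = (-11/2, 1/2).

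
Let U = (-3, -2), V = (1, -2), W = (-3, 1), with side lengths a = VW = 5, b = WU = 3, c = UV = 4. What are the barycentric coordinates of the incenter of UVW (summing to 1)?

(5/12, 1/4, 1/3)

The incenter has barycentric coordinates proportional to the opposite side lengths: (5 : 3 : 4).
Normalizing by 5+3+4 = 12 gives (5/12, 1/4, 1/3).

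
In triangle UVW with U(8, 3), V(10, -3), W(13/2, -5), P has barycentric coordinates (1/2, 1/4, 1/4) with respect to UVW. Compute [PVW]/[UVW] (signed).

The signed ratio [PVW]/[UVW] equals the barycentric coordinate of P at vertex U, which is 1/2.

1/2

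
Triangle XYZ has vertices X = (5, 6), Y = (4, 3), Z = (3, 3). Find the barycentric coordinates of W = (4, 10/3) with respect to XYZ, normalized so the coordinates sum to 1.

Signed area of the reference triangle: [XYZ] = ½·(5·(3−3) + 4·(3−6) + 3·(6−3)) = ½·(0 − 12 + 9) = -3/2.
[WYZ] = ½·(4·(3−3) + 4·(3−(10/3)) + 3·(10/3−3)) = ½·(0 − 4/3 + 1) = -1/6, so the X-coordinate is (-1/6)/(-3/2) = 1/9.
[XWZ] = ½·(5·(10/3−3) + 4·(3−6) + 3·(6−(10/3))) = ½·(5/3 − 12 + 8) = -7/6, so the Y-coordinate is 7/9.
[XYW] = ½·(5·(3−(10/3)) + 4·(10/3−6) + 4·(6−3)) = ½·(-5/3 − 32/3 + 12) = -1/6, so the Z-coordinate is 1/9.

(1/9, 7/9, 1/9)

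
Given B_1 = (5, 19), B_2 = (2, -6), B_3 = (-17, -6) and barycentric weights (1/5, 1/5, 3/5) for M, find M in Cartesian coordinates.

M = (1/5)·B_1 + (1/5)·B_2 + (3/5)·B_3.
x-coordinate: (1/5)·5 + (1/5)·2 + (3/5)·(-17) = -44/5.
y-coordinate: (1/5)·19 + (1/5)·(-6) + (3/5)·(-6) = -1.

(-44/5, -1)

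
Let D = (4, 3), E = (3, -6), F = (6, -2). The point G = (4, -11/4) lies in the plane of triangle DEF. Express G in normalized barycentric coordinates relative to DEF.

Signed area of the reference triangle: [DEF] = ½·(4·(-6−(-2)) + 3·(-2−3) + 6·(3−(-6))) = ½·(-16 − 15 + 54) = 23/2.
[GEF] = ½·(4·(-6−(-2)) + 3·(-2−(-11/4)) + 6·(-11/4−(-6))) = ½·(-16 + 9/4 + 39/2) = 23/8, so the D-coordinate is (23/8)/(23/2) = 1/4.
[DGF] = ½·(4·(-11/4−(-2)) + 4·(-2−3) + 6·(3−(-11/4))) = ½·(-3 − 20 + 69/2) = 23/4, so the E-coordinate is 1/2.
[DEG] = ½·(4·(-6−(-11/4)) + 3·(-11/4−3) + 4·(3−(-6))) = ½·(-13 − 69/4 + 36) = 23/8, so the F-coordinate is 1/4.
Check: 1/4 + 1/2 + 1/4 = 1.

(1/4, 1/2, 1/4)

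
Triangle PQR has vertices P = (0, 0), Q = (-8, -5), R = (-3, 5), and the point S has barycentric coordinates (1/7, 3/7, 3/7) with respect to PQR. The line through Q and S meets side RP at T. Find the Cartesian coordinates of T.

Line QS meets RP where the Q-coordinate vanishes; zeroing S's Q-weight and renormalizing leaves R, P-weights 3/7 : 1/7 → (3/4, 1/4).
So T = (3/4)·R + (1/4)·P = (-9/4, 15/4).

(-9/4, 15/4)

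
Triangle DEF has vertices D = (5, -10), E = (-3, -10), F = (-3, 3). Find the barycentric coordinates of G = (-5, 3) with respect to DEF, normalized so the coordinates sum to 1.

Signed area of the reference triangle: [DEF] = ½·(5·(-10−3) + (-3)·(3−(-10)) + (-3)·(-10−(-10))) = ½·(-65 − 39 + 0) = -52.
[GEF] = ½·((-5)·(-10−3) + (-3)·(3−3) + (-3)·(3−(-10))) = ½·(65 + 0 − 39) = 13, so the D-coordinate is 13/(-52) = -1/4.
[DGF] = ½·(5·(3−3) + (-5)·(3−(-10)) + (-3)·(-10−3)) = ½·(0 − 65 + 39) = -13, so the E-coordinate is 1/4.
[DEG] = ½·(5·(-10−3) + (-3)·(3−(-10)) + (-5)·(-10−(-10))) = ½·(-65 − 39 + 0) = -52, so the F-coordinate is 1.

(-1/4, 1/4, 1)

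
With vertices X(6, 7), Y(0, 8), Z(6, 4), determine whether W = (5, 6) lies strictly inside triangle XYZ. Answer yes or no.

yes

Barycentric coordinates of W: (4/9, 1/6, 7/18).
The three coordinates are positive, positive, positive; a point is interior exactly when all three are positive.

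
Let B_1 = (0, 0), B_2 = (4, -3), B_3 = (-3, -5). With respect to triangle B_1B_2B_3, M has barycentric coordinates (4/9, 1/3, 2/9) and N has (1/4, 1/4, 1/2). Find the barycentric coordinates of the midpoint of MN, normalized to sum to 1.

(25/72, 7/24, 13/36)

Since both coordinate triples sum to 1, the midpoint's barycentrics are the componentwise average.
(4/9+1/4)/2 = 25/72; similarly 7/24 and 13/36.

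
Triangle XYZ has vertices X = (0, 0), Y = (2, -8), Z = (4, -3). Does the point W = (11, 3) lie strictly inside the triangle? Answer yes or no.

no

Barycentric coordinates of W: (-23/26, -45/26, 47/13).
The three coordinates are negative, negative, positive; a point is interior exactly when all three are positive.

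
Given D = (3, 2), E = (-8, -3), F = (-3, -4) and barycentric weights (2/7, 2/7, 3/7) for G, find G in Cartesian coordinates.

G = (2/7)·D + (2/7)·E + (3/7)·F.
x-coordinate: (2/7)·3 + (2/7)·(-8) + (3/7)·(-3) = -19/7.
y-coordinate: (2/7)·2 + (2/7)·(-3) + (3/7)·(-4) = -2.

(-19/7, -2)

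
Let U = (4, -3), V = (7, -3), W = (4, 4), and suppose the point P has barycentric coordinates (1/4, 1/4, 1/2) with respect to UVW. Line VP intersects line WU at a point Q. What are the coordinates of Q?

Line VP meets WU where the V-coordinate vanishes; zeroing P's V-weight and renormalizing leaves W, U-weights 1/2 : 1/4 → (2/3, 1/3).
So Q = (2/3)·W + (1/3)·U = (4, 5/3).

(4, 5/3)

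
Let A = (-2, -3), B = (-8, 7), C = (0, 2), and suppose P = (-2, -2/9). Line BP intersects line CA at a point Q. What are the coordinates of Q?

(-5/4, -9/8)

Barycentric coordinates of P with respect to ABC: (5/9, 1/9, 1/3).
On side CA the B-coordinate is zero; dropping P's B-weight 1/9 and renormalizing the remaining 1/3 : 5/9 gives weights 3/8, 5/8 on C, A.
Q = (3/8)·(0, 2) + (5/8)·(-2, -3) = (-5/4, -9/8).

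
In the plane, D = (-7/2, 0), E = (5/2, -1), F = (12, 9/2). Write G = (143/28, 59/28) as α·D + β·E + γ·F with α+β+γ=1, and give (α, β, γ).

Signed area of the reference triangle: [DEF] = ½·((-7/2)·(-1−(9/2)) + (5/2)·(9/2−0) + 12·(0−(-1))) = ½·(77/4 + 45/4 + 12) = 85/4.
[GEF] = ½·((143/28)·(-1−(9/2)) + (5/2)·(9/2−(59/28)) + 12·(59/28−(-1))) = ½·(-1573/56 + 335/56 + 261/7) = 425/56, so the D-coordinate is (425/56)/(85/4) = 5/14.
[DGF] = ½·((-7/2)·(59/28−(9/2)) + (143/28)·(9/2−0) + 12·(0−(59/28))) = ½·(67/8 + 1287/56 − 177/7) = 85/28, so the E-coordinate is 1/7.
[DEG] = ½·((-7/2)·(-1−(59/28)) + (5/2)·(59/28−0) + (143/28)·(0−(-1))) = ½·(87/8 + 295/56 + 143/28) = 85/8, so the F-coordinate is 1/2.

(5/14, 1/7, 1/2)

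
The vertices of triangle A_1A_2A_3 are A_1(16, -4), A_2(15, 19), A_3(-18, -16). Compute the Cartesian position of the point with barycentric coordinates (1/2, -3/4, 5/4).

(-103/4, -145/4)

P = (1/2)·A_1 + (-3/4)·A_2 + (5/4)·A_3.
x-coordinate: (1/2)·16 + (-3/4)·15 + (5/4)·(-18) = -103/4.
y-coordinate: (1/2)·(-4) + (-3/4)·19 + (5/4)·(-16) = -145/4.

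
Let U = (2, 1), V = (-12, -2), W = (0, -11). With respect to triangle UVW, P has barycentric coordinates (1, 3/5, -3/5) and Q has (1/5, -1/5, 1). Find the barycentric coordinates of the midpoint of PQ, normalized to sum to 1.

(3/5, 1/5, 1/5)

Since both coordinate triples sum to 1, the midpoint's barycentrics are the componentwise average.
(1+1/5)/2 = 3/5; similarly 1/5 and 1/5.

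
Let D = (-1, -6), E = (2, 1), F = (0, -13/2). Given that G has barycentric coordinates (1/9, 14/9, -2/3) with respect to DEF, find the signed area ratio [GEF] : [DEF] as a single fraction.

The signed ratio [GEF]/[DEF] equals the barycentric coordinate of G at vertex D, which is 1/9.

1/9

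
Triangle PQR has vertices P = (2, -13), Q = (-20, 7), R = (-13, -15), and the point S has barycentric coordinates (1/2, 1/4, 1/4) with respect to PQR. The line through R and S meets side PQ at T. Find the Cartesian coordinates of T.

(-16/3, -19/3)

Line RS meets PQ where the R-coordinate vanishes; zeroing S's R-weight and renormalizing leaves P, Q-weights 1/2 : 1/4 → (2/3, 1/3).
So T = (2/3)·P + (1/3)·Q = (-16/3, -19/3).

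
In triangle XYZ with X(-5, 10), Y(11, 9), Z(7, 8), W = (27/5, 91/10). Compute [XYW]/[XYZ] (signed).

1/5

[XYZ] = ½·((-5)·(9−8) + 11·(8−10) + 7·(10−9)) = ½·(-5 − 22 + 7) = -10.
[XYW] = ½·((-5)·(9−(91/10)) + 11·(91/10−10) + (27/5)·(10−9)) = ½·(1/2 − 99/10 + 27/5) = -2, so the ratio is (-2)/(-10) = 1/5.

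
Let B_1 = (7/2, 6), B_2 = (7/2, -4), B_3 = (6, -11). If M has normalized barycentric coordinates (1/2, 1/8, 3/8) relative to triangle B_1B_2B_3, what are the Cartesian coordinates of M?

(71/16, -13/8)

M = (1/2)·B_1 + (1/8)·B_2 + (3/8)·B_3.
x-coordinate: (1/2)·(7/2) + (1/8)·(7/2) + (3/8)·6 = 71/16.
y-coordinate: (1/2)·6 + (1/8)·(-4) + (3/8)·(-11) = -13/8.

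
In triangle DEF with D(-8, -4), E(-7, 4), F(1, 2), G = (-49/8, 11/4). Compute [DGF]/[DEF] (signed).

3/4

[DEF] = ½·((-8)·(4−2) + (-7)·(2−(-4)) + 1·(-4−4)) = ½·(-16 − 42 − 8) = -33.
[DGF] = ½·((-8)·(11/4−2) + (-49/8)·(2−(-4)) + 1·(-4−(11/4))) = ½·(-6 − 147/4 − 27/4) = -99/4, so the ratio is (-99/4)/(-33) = 3/4.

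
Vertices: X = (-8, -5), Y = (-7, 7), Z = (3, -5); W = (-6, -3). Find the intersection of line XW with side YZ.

Barycentric coordinates of W with respect to XYZ: (2/3, 1/6, 1/6).
On side YZ the X-coordinate is zero; dropping W's X-weight 2/3 and renormalizing the remaining 1/6 : 1/6 gives weights 1/2, 1/2 on Y, Z.
V = (1/2)·(-7, 7) + (1/2)·(3, -5) = (-2, 1).

(-2, 1)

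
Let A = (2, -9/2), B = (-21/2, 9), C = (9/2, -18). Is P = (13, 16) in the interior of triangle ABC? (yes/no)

Barycentric coordinates of P: (493/90, -799/540, -1619/540).
The three coordinates are positive, negative, negative; a point is interior exactly when all three are positive.

no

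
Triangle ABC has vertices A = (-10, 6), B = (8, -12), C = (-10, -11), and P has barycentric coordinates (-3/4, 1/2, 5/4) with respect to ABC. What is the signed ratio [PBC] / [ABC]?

The signed ratio [PBC]/[ABC] equals the barycentric coordinate of P at vertex A, which is -3/4.

-3/4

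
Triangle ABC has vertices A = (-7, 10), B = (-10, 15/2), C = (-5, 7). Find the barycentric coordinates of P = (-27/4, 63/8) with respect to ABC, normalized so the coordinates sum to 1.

(1/4, 1/4, 1/2)

Signed area of the reference triangle: [ABC] = ½·((-7)·(15/2−7) + (-10)·(7−10) + (-5)·(10−(15/2))) = ½·(-7/2 + 30 − 25/2) = 7.
[PBC] = ½·((-27/4)·(15/2−7) + (-10)·(7−(63/8)) + (-5)·(63/8−(15/2))) = ½·(-27/8 + 35/4 − 15/8) = 7/4, so the A-coordinate is (7/4)/7 = 1/4.
[APC] = ½·((-7)·(63/8−7) + (-27/4)·(7−10) + (-5)·(10−(63/8))) = ½·(-49/8 + 81/4 − 85/8) = 7/4, so the B-coordinate is 1/4.
[ABP] = ½·((-7)·(15/2−(63/8)) + (-10)·(63/8−10) + (-27/4)·(10−(15/2))) = ½·(21/8 + 85/4 − 135/8) = 7/2, so the C-coordinate is 1/2.
Check: 1/4 + 1/4 + 1/2 = 1.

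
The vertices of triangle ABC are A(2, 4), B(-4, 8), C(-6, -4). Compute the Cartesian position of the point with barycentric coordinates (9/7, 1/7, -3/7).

(32/7, 8)

P = (9/7)·A + (1/7)·B + (-3/7)·C.
x-coordinate: (9/7)·2 + (1/7)·(-4) + (-3/7)·(-6) = 32/7.
y-coordinate: (9/7)·4 + (1/7)·8 + (-3/7)·(-4) = 8.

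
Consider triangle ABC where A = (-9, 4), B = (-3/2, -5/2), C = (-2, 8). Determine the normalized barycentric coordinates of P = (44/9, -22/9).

(-8/9, 4/3, 5/9)

Signed area of the reference triangle: [ABC] = ½·((-9)·(-5/2−8) + (-3/2)·(8−4) + (-2)·(4−(-5/2))) = ½·(189/2 − 6 − 13) = 151/4.
[PBC] = ½·((44/9)·(-5/2−8) + (-3/2)·(8−(-22/9)) + (-2)·(-22/9−(-5/2))) = ½·(-154/3 − 47/3 − 1/9) = -302/9, so the A-coordinate is (-302/9)/(151/4) = -8/9.
[APC] = ½·((-9)·(-22/9−8) + (44/9)·(8−4) + (-2)·(4−(-22/9))) = ½·(94 + 176/9 − 116/9) = 151/3, so the B-coordinate is 4/3.
[ABP] = ½·((-9)·(-5/2−(-22/9)) + (-3/2)·(-22/9−4) + (44/9)·(4−(-5/2))) = ½·(1/2 + 29/3 + 286/9) = 755/36, so the C-coordinate is 5/9.
Check: -8/9 + 4/3 + 5/9 = 1.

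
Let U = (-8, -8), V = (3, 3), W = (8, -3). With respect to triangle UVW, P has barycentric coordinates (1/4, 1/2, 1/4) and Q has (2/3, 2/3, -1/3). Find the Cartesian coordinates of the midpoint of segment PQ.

Barycentric coordinates of the midpoint are the average: (11/24, 7/12, -1/24).
Converting: (11/24)·U + (7/12)·V + (-1/24)·W = (-9/4, -43/24).

(-9/4, -43/24)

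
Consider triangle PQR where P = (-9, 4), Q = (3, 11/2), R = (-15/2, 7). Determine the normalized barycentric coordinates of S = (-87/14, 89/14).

Signed area of the reference triangle: [PQR] = ½·((-9)·(11/2−7) + 3·(7−4) + (-15/2)·(4−(11/2))) = ½·(27/2 + 9 + 45/4) = 135/8.
[SQR] = ½·((-87/14)·(11/2−7) + 3·(7−(89/14)) + (-15/2)·(89/14−(11/2))) = ½·(261/28 + 27/14 − 45/7) = 135/56, so the P-coordinate is (135/56)/(135/8) = 1/7.
[PSR] = ½·((-9)·(89/14−7) + (-87/14)·(7−4) + (-15/2)·(4−(89/14))) = ½·(81/14 − 261/14 + 495/28) = 135/56, so the Q-coordinate is 1/7.
[PQS] = ½·((-9)·(11/2−(89/14)) + 3·(89/14−4) + (-87/14)·(4−(11/2))) = ½·(54/7 + 99/14 + 261/28) = 675/56, so the R-coordinate is 5/7.
Check: 1/7 + 1/7 + 5/7 = 1.

(1/7, 1/7, 5/7)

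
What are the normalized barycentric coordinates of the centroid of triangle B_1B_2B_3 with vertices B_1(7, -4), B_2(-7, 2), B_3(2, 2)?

(1/3, 1/3, 1/3)

The centroid is the average of the vertices, so each weight is 1/3.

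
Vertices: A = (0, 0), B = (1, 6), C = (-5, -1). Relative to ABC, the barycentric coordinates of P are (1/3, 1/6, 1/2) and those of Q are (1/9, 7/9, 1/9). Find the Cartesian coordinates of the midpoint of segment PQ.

(-19/18, 91/36)

Barycentric coordinates of the midpoint are the average: (2/9, 17/36, 11/36).
Converting: (2/9)·A + (17/36)·B + (11/36)·C = (-19/18, 91/36).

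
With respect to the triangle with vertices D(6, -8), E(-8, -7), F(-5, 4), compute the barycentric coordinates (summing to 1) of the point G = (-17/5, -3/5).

Signed area of the reference triangle: [DEF] = ½·(6·(-7−4) + (-8)·(4−(-8)) + (-5)·(-8−(-7))) = ½·(-66 − 96 + 5) = -157/2.
[GEF] = ½·((-17/5)·(-7−4) + (-8)·(4−(-3/5)) + (-5)·(-3/5−(-7))) = ½·(187/5 − 184/5 − 32) = -157/10, so the D-coordinate is (-157/10)/(-157/2) = 1/5.
[DGF] = ½·(6·(-3/5−4) + (-17/5)·(4−(-8)) + (-5)·(-8−(-3/5))) = ½·(-138/5 − 204/5 + 37) = -157/10, so the E-coordinate is 1/5.
[DEG] = ½·(6·(-7−(-3/5)) + (-8)·(-3/5−(-8)) + (-17/5)·(-8−(-7))) = ½·(-192/5 − 296/5 + 17/5) = -471/10, so the F-coordinate is 3/5.

(1/5, 1/5, 3/5)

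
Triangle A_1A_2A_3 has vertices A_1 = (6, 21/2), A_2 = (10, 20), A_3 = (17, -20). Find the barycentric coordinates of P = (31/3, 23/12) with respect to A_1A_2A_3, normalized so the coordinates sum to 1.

(1/2, 1/6, 1/3)

Signed area of the reference triangle: [A_1A_2A_3] = ½·(6·(20−(-20)) + 10·(-20−(21/2)) + 17·(21/2−20)) = ½·(240 − 305 − 323/2) = -453/4.
[PA_2A_3] = ½·((31/3)·(20−(-20)) + 10·(-20−(23/12)) + 17·(23/12−20)) = ½·(1240/3 − 1315/6 − 3689/12) = -453/8, so the A_1-coordinate is (-453/8)/(-453/4) = 1/2.
[A_1PA_3] = ½·(6·(23/12−(-20)) + (31/3)·(-20−(21/2)) + 17·(21/2−(23/12))) = ½·(263/2 − 1891/6 + 1751/12) = -151/8, so the A_2-coordinate is 1/6.
[A_1A_2P] = ½·(6·(20−(23/12)) + 10·(23/12−(21/2)) + (31/3)·(21/2−20)) = ½·(217/2 − 515/6 − 589/6) = -151/4, so the A_3-coordinate is 1/3.
Check: 1/2 + 1/6 + 1/3 = 1.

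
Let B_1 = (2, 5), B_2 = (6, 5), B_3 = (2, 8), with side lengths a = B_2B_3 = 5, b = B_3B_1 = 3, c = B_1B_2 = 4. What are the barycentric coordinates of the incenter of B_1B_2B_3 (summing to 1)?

(5/12, 1/4, 1/3)

The incenter has barycentric coordinates proportional to the opposite side lengths: (5 : 3 : 4).
Normalizing by 5+3+4 = 12 gives (5/12, 1/4, 1/3).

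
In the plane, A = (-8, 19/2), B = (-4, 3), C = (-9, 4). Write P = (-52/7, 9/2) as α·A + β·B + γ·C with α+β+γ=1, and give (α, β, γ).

Signed area of the reference triangle: [ABC] = ½·((-8)·(3−4) + (-4)·(4−(19/2)) + (-9)·(19/2−3)) = ½·(8 + 22 − 117/2) = -57/4.
[PBC] = ½·((-52/7)·(3−4) + (-4)·(4−(9/2)) + (-9)·(9/2−3)) = ½·(52/7 + 2 − 27/2) = -57/28, so the A-coordinate is (-57/28)/(-57/4) = 1/7.
[APC] = ½·((-8)·(9/2−4) + (-52/7)·(4−(19/2)) + (-9)·(19/2−(9/2))) = ½·(-4 + 286/7 − 45) = -57/14, so the B-coordinate is 2/7.
[ABP] = ½·((-8)·(3−(9/2)) + (-4)·(9/2−(19/2)) + (-52/7)·(19/2−3)) = ½·(12 + 20 − 338/7) = -57/7, so the C-coordinate is 4/7.

(1/7, 2/7, 4/7)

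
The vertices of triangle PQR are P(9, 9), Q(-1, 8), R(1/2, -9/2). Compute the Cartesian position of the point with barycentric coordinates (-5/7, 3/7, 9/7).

(-87/14, -123/14)

S = (-5/7)·P + (3/7)·Q + (9/7)·R.
x-coordinate: (-5/7)·9 + (3/7)·(-1) + (9/7)·(1/2) = -87/14.
y-coordinate: (-5/7)·9 + (3/7)·8 + (9/7)·(-9/2) = -123/14.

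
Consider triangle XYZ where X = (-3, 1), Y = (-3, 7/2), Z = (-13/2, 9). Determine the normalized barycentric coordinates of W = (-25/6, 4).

(8/15, 2/15, 1/3)

Signed area of the reference triangle: [XYZ] = ½·((-3)·(7/2−9) + (-3)·(9−1) + (-13/2)·(1−(7/2))) = ½·(33/2 − 24 + 65/4) = 35/8.
[WYZ] = ½·((-25/6)·(7/2−9) + (-3)·(9−4) + (-13/2)·(4−(7/2))) = ½·(275/12 − 15 − 13/4) = 7/3, so the X-coordinate is (7/3)/(35/8) = 8/15.
[XWZ] = ½·((-3)·(4−9) + (-25/6)·(9−1) + (-13/2)·(1−4)) = ½·(15 − 100/3 + 39/2) = 7/12, so the Y-coordinate is 2/15.
[XYW] = ½·((-3)·(7/2−4) + (-3)·(4−1) + (-25/6)·(1−(7/2))) = ½·(3/2 − 9 + 125/12) = 35/24, so the Z-coordinate is 1/3.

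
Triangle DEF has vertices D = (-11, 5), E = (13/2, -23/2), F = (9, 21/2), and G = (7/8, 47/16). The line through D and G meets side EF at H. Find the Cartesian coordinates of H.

Barycentric coordinates of G with respect to DEF: (3/8, 1/4, 3/8).
On side EF the D-coordinate is zero; dropping G's D-weight 3/8 and renormalizing the remaining 1/4 : 3/8 gives weights 2/5, 3/5 on E, F.
H = (2/5)·(13/2, -23/2) + (3/5)·(9, 21/2) = (8, 17/10).

(8, 17/10)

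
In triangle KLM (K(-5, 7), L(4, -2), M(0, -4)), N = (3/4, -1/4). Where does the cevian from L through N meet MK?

Barycentric coordinates of N with respect to KLM: (1/4, 1/2, 1/4).
On side MK the L-coordinate is zero; dropping N's L-weight 1/2 and renormalizing the remaining 1/4 : 1/4 gives weights 1/2, 1/2 on M, K.
J = (1/2)·(0, -4) + (1/2)·(-5, 7) = (-5/2, 3/2).

(-5/2, 3/2)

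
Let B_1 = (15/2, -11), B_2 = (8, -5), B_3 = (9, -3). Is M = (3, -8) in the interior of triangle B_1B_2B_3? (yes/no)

Barycentric coordinates of M: (-7/5, 81/10, -57/10).
The three coordinates are negative, positive, negative; a point is interior exactly when all three are positive.

no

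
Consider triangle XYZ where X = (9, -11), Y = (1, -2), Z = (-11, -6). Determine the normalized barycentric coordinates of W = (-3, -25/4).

(1/4, 1/4, 1/2)

Signed area of the reference triangle: [XYZ] = ½·(9·(-2−(-6)) + 1·(-6−(-11)) + (-11)·(-11−(-2))) = ½·(36 + 5 + 99) = 70.
[WYZ] = ½·((-3)·(-2−(-6)) + 1·(-6−(-25/4)) + (-11)·(-25/4−(-2))) = ½·(-12 + 1/4 + 187/4) = 35/2, so the X-coordinate is (35/2)/70 = 1/4.
[XWZ] = ½·(9·(-25/4−(-6)) + (-3)·(-6−(-11)) + (-11)·(-11−(-25/4))) = ½·(-9/4 − 15 + 209/4) = 35/2, so the Y-coordinate is 1/4.
[XYW] = ½·(9·(-2−(-25/4)) + 1·(-25/4−(-11)) + (-3)·(-11−(-2))) = ½·(153/4 + 19/4 + 27) = 35, so the Z-coordinate is 1/2.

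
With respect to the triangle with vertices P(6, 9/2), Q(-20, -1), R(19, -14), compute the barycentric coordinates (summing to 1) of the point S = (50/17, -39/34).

Signed area of the reference triangle: [PQR] = ½·(6·(-1−(-14)) + (-20)·(-14−(9/2)) + 19·(9/2−(-1))) = ½·(78 + 370 + 209/2) = 1105/4.
[SQR] = ½·((50/17)·(-1−(-14)) + (-20)·(-14−(-39/34)) + 19·(-39/34−(-1))) = ½·(650/17 + 4370/17 − 95/34) = 585/4, so the P-coordinate is (585/4)/(1105/4) = 9/17.
[PSR] = ½·(6·(-39/34−(-14)) + (50/17)·(-14−(9/2)) + 19·(9/2−(-39/34))) = ½·(1311/17 − 925/17 + 1824/17) = 65, so the Q-coordinate is 4/17.
[PQS] = ½·(6·(-1−(-39/34)) + (-20)·(-39/34−(9/2)) + (50/17)·(9/2−(-1))) = ½·(15/17 + 1920/17 + 275/17) = 65, so the R-coordinate is 4/17.

(9/17, 4/17, 4/17)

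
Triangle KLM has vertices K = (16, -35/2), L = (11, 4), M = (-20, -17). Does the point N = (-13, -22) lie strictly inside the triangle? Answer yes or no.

Barycentric coordinates of N: (604/1543, -353/1543, 1292/1543).
The three coordinates are positive, negative, positive; a point is interior exactly when all three are positive.

no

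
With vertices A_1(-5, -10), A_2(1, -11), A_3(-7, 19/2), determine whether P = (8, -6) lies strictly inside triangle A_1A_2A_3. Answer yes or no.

no

Barycentric coordinates of P: (-367/230, 523/230, 37/115).
The three coordinates are negative, positive, positive; a point is interior exactly when all three are positive.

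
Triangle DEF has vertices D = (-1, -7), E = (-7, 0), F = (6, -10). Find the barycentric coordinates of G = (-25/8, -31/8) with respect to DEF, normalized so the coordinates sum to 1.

(3/8, 1/2, 1/8)

Signed area of the reference triangle: [DEF] = ½·((-1)·(0−(-10)) + (-7)·(-10−(-7)) + 6·(-7−0)) = ½·(-10 + 21 − 42) = -31/2.
[GEF] = ½·((-25/8)·(0−(-10)) + (-7)·(-10−(-31/8)) + 6·(-31/8−0)) = ½·(-125/4 + 343/8 − 93/4) = -93/16, so the D-coordinate is (-93/16)/(-31/2) = 3/8.
[DGF] = ½·((-1)·(-31/8−(-10)) + (-25/8)·(-10−(-7)) + 6·(-7−(-31/8))) = ½·(-49/8 + 75/8 − 75/4) = -31/4, so the E-coordinate is 1/2.
[DEG] = ½·((-1)·(0−(-31/8)) + (-7)·(-31/8−(-7)) + (-25/8)·(-7−0)) = ½·(-31/8 − 175/8 + 175/8) = -31/16, so the F-coordinate is 1/8.
Check: 3/8 + 1/2 + 1/8 = 1.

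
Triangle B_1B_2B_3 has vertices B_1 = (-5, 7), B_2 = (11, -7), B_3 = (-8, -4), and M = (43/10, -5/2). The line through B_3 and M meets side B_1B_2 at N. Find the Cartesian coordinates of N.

(17/3, -7/3)

Barycentric coordinates of M with respect to B_1B_2B_3: (3/10, 3/5, 1/10).
On side B_1B_2 the B_3-coordinate is zero; dropping M's B_3-weight 1/10 and renormalizing the remaining 3/10 : 3/5 gives weights 1/3, 2/3 on B_1, B_2.
N = (1/3)·(-5, 7) + (2/3)·(11, -7) = (17/3, -7/3).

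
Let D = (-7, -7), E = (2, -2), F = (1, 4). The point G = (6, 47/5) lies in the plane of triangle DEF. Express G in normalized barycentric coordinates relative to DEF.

Signed area of the reference triangle: [DEF] = ½·((-7)·(-2−4) + 2·(4−(-7)) + 1·(-7−(-2))) = ½·(42 + 22 − 5) = 59/2.
[GEF] = ½·(6·(-2−4) + 2·(4−(47/5)) + 1·(47/5−(-2))) = ½·(-36 − 54/5 + 57/5) = -177/10, so the D-coordinate is (-177/10)/(59/2) = -3/5.
[DGF] = ½·((-7)·(47/5−4) + 6·(4−(-7)) + 1·(-7−(47/5))) = ½·(-189/5 + 66 − 82/5) = 59/10, so the E-coordinate is 1/5.
[DEG] = ½·((-7)·(-2−(47/5)) + 2·(47/5−(-7)) + 6·(-7−(-2))) = ½·(399/5 + 164/5 − 30) = 413/10, so the F-coordinate is 7/5.

(-3/5, 1/5, 7/5)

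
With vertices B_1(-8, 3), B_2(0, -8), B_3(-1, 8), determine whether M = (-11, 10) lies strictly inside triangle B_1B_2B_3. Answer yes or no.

Barycentric coordinates of M: (158/117, -64/117, 23/117).
The three coordinates are positive, negative, positive; a point is interior exactly when all three are positive.

no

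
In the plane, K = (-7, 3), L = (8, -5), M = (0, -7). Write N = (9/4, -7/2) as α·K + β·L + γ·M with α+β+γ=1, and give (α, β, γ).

Signed area of the reference triangle: [KLM] = ½·((-7)·(-5−(-7)) + 8·(-7−3) + 0·(3−(-5))) = ½·(-14 − 80 + 0) = -47.
[NLM] = ½·((9/4)·(-5−(-7)) + 8·(-7−(-7/2)) + 0·(-7/2−(-5))) = ½·(9/2 − 28 + 0) = -47/4, so the K-coordinate is (-47/4)/(-47) = 1/4.
[KNM] = ½·((-7)·(-7/2−(-7)) + (9/4)·(-7−3) + 0·(3−(-7/2))) = ½·(-49/2 − 45/2 + 0) = -47/2, so the L-coordinate is 1/2.
[KLN] = ½·((-7)·(-5−(-7/2)) + 8·(-7/2−3) + (9/4)·(3−(-5))) = ½·(21/2 − 52 + 18) = -47/4, so the M-coordinate is 1/4.

(1/4, 1/2, 1/4)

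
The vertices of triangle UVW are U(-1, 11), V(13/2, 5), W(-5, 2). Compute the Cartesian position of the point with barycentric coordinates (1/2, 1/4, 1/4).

P = (1/2)·U + (1/4)·V + (1/4)·W.
x-coordinate: (1/2)·(-1) + (1/4)·(13/2) + (1/4)·(-5) = -1/8.
y-coordinate: (1/2)·11 + (1/4)·5 + (1/4)·2 = 29/4.

(-1/8, 29/4)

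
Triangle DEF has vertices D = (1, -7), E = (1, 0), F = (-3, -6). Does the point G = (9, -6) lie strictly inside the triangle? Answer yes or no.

no

Barycentric coordinates of G: (18/7, 3/7, -2).
The three coordinates are positive, positive, negative; a point is interior exactly when all three are positive.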